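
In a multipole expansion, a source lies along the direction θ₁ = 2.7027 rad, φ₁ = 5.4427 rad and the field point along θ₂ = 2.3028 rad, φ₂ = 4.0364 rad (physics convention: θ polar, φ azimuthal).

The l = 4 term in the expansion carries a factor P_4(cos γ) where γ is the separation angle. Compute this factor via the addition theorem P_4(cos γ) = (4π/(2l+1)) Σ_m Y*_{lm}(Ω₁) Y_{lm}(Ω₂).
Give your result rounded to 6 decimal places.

-0.428538

Summing Y*_{l m}(θ₁,φ₁)·Y_{l m}(θ₂,φ₂) over m ∈ [−4, 4]; prefactor 4π/(2·4+1) = 1.396263:
  m=-4: (-0.014080, 0.003154) × (-0.122706, 0.057414) = (0.001547, -0.001195)  (running Σ = (0.001547, -0.001195))
  m=-3: (0.070752, 0.050525) × (-0.308940, -0.151977) = (-0.014179, -0.026362)  (running Σ = (-0.012633, -0.027557))
  m=-2: (-0.031455, -0.284346) × (-0.085458, -0.384288) = (-0.106583, 0.036387)  (running Σ = (-0.119215, 0.008830))
  m=-1: (-0.332146, 0.370915) × (0.018681, -0.023292) = (0.002434, 0.014665)  (running Σ = (-0.116781, 0.023495))
  m=0: (0.202933, -0.000000) × (-0.361476, 0.000000) = (-0.073355, 0.000000)  (running Σ = (-0.190136, 0.023495))
  m=1: (0.332146, 0.370915) × (-0.018681, -0.023292) = (0.002434, -0.014665)  (running Σ = (-0.187702, 0.008830))
  m=2: (-0.031455, 0.284346) × (-0.085458, 0.384288) = (-0.106583, -0.036387)  (running Σ = (-0.294285, -0.027557))
  m=3: (-0.070752, 0.050525) × (0.308940, -0.151977) = (-0.014179, 0.026362)  (running Σ = (-0.308464, -0.001195))
  m=4: (-0.014080, -0.003154) × (-0.122706, -0.057414) = (0.001547, 0.001195)  (running Σ = (-0.306917, 0.000000))
Accumulated sum (-0.306917, 0.000000); after 4π/(2l+1) scaling, (-0.428538, 0.000000) ⇒ P_4 = -0.428538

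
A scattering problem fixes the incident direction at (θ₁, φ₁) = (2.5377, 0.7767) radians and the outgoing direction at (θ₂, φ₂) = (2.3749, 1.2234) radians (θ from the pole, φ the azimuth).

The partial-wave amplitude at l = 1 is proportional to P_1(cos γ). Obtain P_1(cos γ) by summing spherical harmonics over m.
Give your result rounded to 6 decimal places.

Addition theorem: P_1(cos γ) = (4π/3) Σ_m Y*_{lm}(Ω₁) Y_{lm}(Ω₂), m = −1…1:
  m=-1: 0.13993 + 0.13751j × 0.08160 - 0.22537j = 0.04241 - 0.02031j  (running Σ = 0.04241 - 0.02031j)
  m=0: -0.40218 + 0.00000j × -0.35190 + 0.00000j = 0.14153 + 0.00000j  (running Σ = 0.18394 - 0.02031j)
  m=1: -0.13993 + 0.13751j × -0.08160 - 0.22537j = 0.04241 + 0.02031j  (running Σ = 0.22635 + 0.00000j)
Accumulated sum 0.22635 + 0.00000j; after 4π/(2l+1) scaling, 0.94812 + 0.00000j ⇒ P_1 = 0.948122

0.948122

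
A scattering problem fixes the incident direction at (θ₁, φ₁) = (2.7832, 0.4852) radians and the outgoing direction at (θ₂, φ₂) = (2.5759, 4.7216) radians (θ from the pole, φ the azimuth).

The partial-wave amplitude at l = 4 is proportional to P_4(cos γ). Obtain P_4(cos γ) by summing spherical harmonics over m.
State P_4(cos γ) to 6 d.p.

Addition theorem: P_4(cos γ) = (4π/9) Σ_m Y*_{lm}(Ω₁) Y_{lm}(Ω₂), m = −4…4:
  m=-4: Y*=(-0.002423, 0.006246)  Y=(0.036502, -0.001345)  product (-0.000080, 0.000231)
  m=-3: Y*=(-0.005815, -0.050253)  Y=(0.004496, 0.162658)  product (0.008148, -0.001172)
  m=-2: Y*=(0.119495, 0.174517)  Y=(-0.383300, 0.007062)  product (-0.047035, -0.066049)
  m=-1: Y*=(-0.431464, -0.227484)  Y=(-0.003922, -0.425756)  product (-0.095161, 0.184590)
  m=+0: Y*=(0.381704, -0.000000)  Y=(-0.063788, 0.000000)  product (-0.024348, 0.000000)
  m=+1: Y*=(0.431464, -0.227484)  Y=(0.003922, -0.425756)  product (-0.095161, -0.184590)
  m=+2: Y*=(0.119495, -0.174517)  Y=(-0.383300, -0.007062)  product (-0.047035, 0.066049)
  m=+3: Y*=(0.005815, -0.050253)  Y=(-0.004496, 0.162658)  product (0.008148, 0.001172)
  m=+4: Y*=(-0.002423, -0.006246)  Y=(0.036502, 0.001345)  product (-0.000080, -0.000231)
Σ over m = (-0.292604, -0.000000); ×(4π/9) → (-0.408552, -0.000000). Real part: -0.408552

-0.408552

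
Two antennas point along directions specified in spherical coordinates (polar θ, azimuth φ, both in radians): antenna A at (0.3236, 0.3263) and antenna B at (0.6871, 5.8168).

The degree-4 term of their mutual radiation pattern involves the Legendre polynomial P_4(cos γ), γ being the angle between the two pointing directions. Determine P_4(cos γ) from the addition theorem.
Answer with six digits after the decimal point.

0.066080

Expand P_4 via completeness: Σ_{m} conj(Y_{4,m}) at Ω₁ times Y_{4,m} at Ω₂ —
  [-4]  conj(Y_{4,-4})(Ω₁) = 0.00119 + 0.00437j ; Y_{4,-4}(Ω₂) = -0.02081 + 0.06854j ; Δ = -0.00032 - 0.00001j
  [-3]  conj(Y_{4,-3})(Ω₁) = 0.02129 + 0.03166j ; Y_{4,-3}(Ω₂) = 0.04218 + 0.24332j ; Δ = -0.00681 + 0.00652j
  [-2]  conj(Y_{4,-2})(Ω₁) = 0.14222 + 0.10870j ; Y_{4,-2}(Ω₂) = 0.25521 + 0.34419j ; Δ = -0.00112 + 0.07669j
  [-1]  conj(Y_{4,-1})(Ω₁) = 0.44478 + 0.15051j ; Y_{4,-1}(Ω₂) = 0.24527 + 0.12347j ; Δ = 0.09051 + 0.09183j
  [+0]  conj(Y_{4,0})(Ω₁) = 0.45629 + 0.00000j ; Y_{4,0}(Ω₂) = -0.25683 + 0.00000j ; Δ = -0.11719 + 0.00000j
  [+1]  conj(Y_{4,1})(Ω₁) = -0.44478 + 0.15051j ; Y_{4,1}(Ω₂) = -0.24527 + 0.12347j ; Δ = 0.09051 - 0.09183j
  [+2]  conj(Y_{4,2})(Ω₁) = 0.14222 - 0.10870j ; Y_{4,2}(Ω₂) = 0.25521 - 0.34419j ; Δ = -0.00112 - 0.07669j
  [+3]  conj(Y_{4,3})(Ω₁) = -0.02129 + 0.03166j ; Y_{4,3}(Ω₂) = -0.04218 + 0.24332j ; Δ = -0.00681 - 0.00652j
  [+4]  conj(Y_{4,4})(Ω₁) = 0.00119 - 0.00437j ; Y_{4,4}(Ω₂) = -0.02081 - 0.06854j ; Δ = -0.00032 + 0.00001j
Accumulated sum 0.04733 - 0.00000j; after 4π/(2l+1) scaling, 0.06608 - 0.00000j ⇒ P_4 = 0.066080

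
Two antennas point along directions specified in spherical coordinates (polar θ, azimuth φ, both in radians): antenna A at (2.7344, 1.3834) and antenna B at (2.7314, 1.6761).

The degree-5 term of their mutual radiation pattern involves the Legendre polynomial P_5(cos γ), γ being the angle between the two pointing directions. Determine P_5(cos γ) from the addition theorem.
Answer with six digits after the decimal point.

Summing Y*_{l m}(θ₁,φ₁)·Y_{l m}(θ₂,φ₂) over m ∈ [−5, 5]; prefactor 4π/(2·5+1) = 1.142397:
  m=-5: +0.003643+0.002678i × -0.002352-0.004047i = +0.000002-0.000021i  (running Σ = +0.000002-0.000021i)
  m=-4: -0.024267+0.022588i × -0.031065+0.013918i = +0.000439-0.001039i  (running Σ = +0.000442-0.001060i)
  m=-3: -0.075464-0.119784i × +0.044774+0.136982i = +0.013029-0.015700i  (running Σ = +0.013471-0.016761i)
  m=-2: +0.347397-0.136661i × +0.368088-0.078689i = +0.117119-0.077640i  (running Σ = +0.130590-0.094401i)
  m=-1: +0.097478+0.514064i × -0.054750-0.518005i = +0.260951-0.078639i  (running Σ = +0.391541-0.173040i)
  m=0: -0.082324-0.000000i × -0.073746+0.000000i = +0.006071+0.000000i  (running Σ = +0.397612-0.173040i)
  m=1: -0.097478+0.514064i × +0.054750-0.518005i = +0.260951+0.078639i  (running Σ = +0.658563-0.094401i)
  m=2: +0.347397+0.136661i × +0.368088+0.078689i = +0.117119+0.077640i  (running Σ = +0.775682-0.016761i)
  m=3: +0.075464-0.119784i × -0.044774+0.136982i = +0.013029+0.015700i  (running Σ = +0.788711-0.001060i)
  m=4: -0.024267-0.022588i × -0.031065-0.013918i = +0.000439+0.001039i  (running Σ = +0.789151-0.000021i)
  m=5: -0.003643+0.002678i × +0.002352-0.004047i = +0.000002+0.000021i  (running Σ = +0.789153+0.000000i)
Accumulated sum +0.789153+0.000000i; after 4π/(2l+1) scaling, +0.901526+0.000000i ⇒ P_5 = 0.901526

0.901526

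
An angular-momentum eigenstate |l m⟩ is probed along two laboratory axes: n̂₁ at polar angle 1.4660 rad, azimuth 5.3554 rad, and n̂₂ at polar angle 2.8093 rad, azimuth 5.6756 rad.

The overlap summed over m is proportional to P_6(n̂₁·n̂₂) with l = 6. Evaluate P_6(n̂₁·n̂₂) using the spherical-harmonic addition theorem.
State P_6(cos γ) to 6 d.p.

Summing Y*_{l m}(θ₁,φ₁)·Y_{l m}(θ₂,φ₂) over m ∈ [−6, 6]; prefactor 4π/(2·6+1) = 0.966644:
  term(m=-6) = -0.00009 - 0.00026j   from Y*(Ω₁)=0.35248 + 0.30695j, Y(Ω₂)=-0.00051 - 0.00028j
  term(m=-5) = 0.00003 + 0.00099j   from Y*(Ω₁)=-0.01250 + 0.16984j, Y(Ω₂)=0.00581 - 0.00060j
  term(m=-4) = -0.00313 + 0.01049j   from Y*(Ω₁)=0.25854 - 0.16555j, Y(Ω₂)=-0.02702 + 0.02329j
  term(m=-3) = 0.01614 - 0.02309j   from Y*(Ω₁)=0.18075 + 0.06767j, Y(Ω₂)=0.03639 - 0.14137j
  term(m=-2) = 0.08139 - 0.06065j   from Y*(Ω₁)=-0.07303 - 0.24949j, Y(Ω₂)=0.13595 + 0.36602j
  term(m=-1) = -0.10977 + 0.03640j   from Y*(Ω₁)=0.12016 - 0.16037j, Y(Ω₂)=-0.47383 - 0.32947j
  term(m=+0) = -0.03338 + 0.00000j   from Y*(Ω₁)=-0.24719 + 0.00000j, Y(Ω₂)=0.13506 + 0.00000j
  term(m=+1) = -0.10977 - 0.03640j   from Y*(Ω₁)=-0.12016 - 0.16037j, Y(Ω₂)=0.47383 - 0.32947j
  term(m=+2) = 0.08139 + 0.06065j   from Y*(Ω₁)=-0.07303 + 0.24949j, Y(Ω₂)=0.13595 - 0.36602j
  term(m=+3) = 0.01614 + 0.02309j   from Y*(Ω₁)=-0.18075 + 0.06767j, Y(Ω₂)=-0.03639 - 0.14137j
  term(m=+4) = -0.00313 - 0.01049j   from Y*(Ω₁)=0.25854 + 0.16555j, Y(Ω₂)=-0.02702 - 0.02329j
  term(m=+5) = 0.00003 - 0.00099j   from Y*(Ω₁)=0.01250 + 0.16984j, Y(Ω₂)=-0.00581 - 0.00060j
  term(m=+6) = -0.00009 + 0.00026j   from Y*(Ω₁)=0.35248 - 0.30695j, Y(Ω₂)=-0.00051 + 0.00028j
Σ over m = -0.06425 + 0.00000j; ×(4π/13) → -0.06210 + 0.00000j. Real part: -0.062103

-0.062103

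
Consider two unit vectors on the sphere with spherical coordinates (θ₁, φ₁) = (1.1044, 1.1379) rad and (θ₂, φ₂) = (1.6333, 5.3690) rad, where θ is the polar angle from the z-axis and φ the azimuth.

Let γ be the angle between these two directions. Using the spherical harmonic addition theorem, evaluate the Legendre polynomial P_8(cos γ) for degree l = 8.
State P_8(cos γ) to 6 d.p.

-0.212043

Summing Y*_{l m}(θ₁,φ₁)·Y_{l m}(θ₂,φ₂) over m ∈ [−8, 8]; prefactor 4π/(2·8+1) = 0.739198:
  m=-8: Y*=-0.19810 + 0.06600j  Y=0.26111 + 0.43510j  product -0.08044 - 0.06896j
  m=-7: Y*=-0.04671 + 0.41788j  Y=-0.12618 - 0.01472j  product 0.01204 - 0.05204j
  m=-6: Y*=0.33245 + 0.20119j  Y=-0.24451 + 0.25079j  product -0.13174 + 0.03418j
  m=-5: Y*=0.00570 - 0.00384j  Y=-0.02086 - 0.14647j  product -0.00068 - 0.00075j
  m=-4: Y*=0.05514 + 0.33999j  Y=-0.26275 - 0.14875j  product 0.03609 - 0.09754j
  m=-3: Y*=0.17866 + 0.04985j  Y=0.14490 - 0.06110j  product 0.02893 - 0.00369j
  m=-2: Y*=-0.16813 + 0.19759j  Y=0.07148 - 0.27136j  product 0.04160 + 0.05975j
  m=-1: Y*=0.10175 + 0.22018j  Y=0.09833 + 0.12759j  product -0.01809 + 0.03463j
  m=+0: Y*=-0.22703 + 0.00000j  Y=0.27432 + 0.00000j  product -0.06228 + 0.00000j
  m=+1: Y*=-0.10175 + 0.22018j  Y=-0.09833 + 0.12759j  product -0.01809 - 0.03463j
  m=+2: Y*=-0.16813 - 0.19759j  Y=0.07148 + 0.27136j  product 0.04160 - 0.05975j
  m=+3: Y*=-0.17866 + 0.04985j  Y=-0.14490 - 0.06110j  product 0.02893 + 0.00369j
  m=+4: Y*=0.05514 - 0.33999j  Y=-0.26275 + 0.14875j  product 0.03609 + 0.09754j
  m=+5: Y*=-0.00570 - 0.00384j  Y=0.02086 - 0.14647j  product -0.00068 + 0.00075j
  m=+6: Y*=0.33245 - 0.20119j  Y=-0.24451 - 0.25079j  product -0.13174 - 0.03418j
  m=+7: Y*=0.04671 + 0.41788j  Y=0.12618 - 0.01472j  product 0.01204 + 0.05204j
  m=+8: Y*=-0.19810 - 0.06600j  Y=0.26111 - 0.43510j  product -0.08044 + 0.06896j
Σ over m = -0.28686 - 0.00000j; ×(4π/17) → -0.21204 - 0.00000j. Real part: -0.212043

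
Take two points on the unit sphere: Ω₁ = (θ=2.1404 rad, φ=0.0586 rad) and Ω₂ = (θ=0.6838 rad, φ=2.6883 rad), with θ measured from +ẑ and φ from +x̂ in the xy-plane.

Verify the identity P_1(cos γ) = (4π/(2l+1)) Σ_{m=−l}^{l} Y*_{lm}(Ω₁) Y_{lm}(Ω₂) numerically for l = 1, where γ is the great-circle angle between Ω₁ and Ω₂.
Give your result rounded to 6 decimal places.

-0.881860

Term-by-term m-sum for l=1 (normalisation 4π/3 = 4.188790):
  m=-1: +0.290446+0.017040i × -0.196221-0.095584i = -0.055363-0.031105i  (running Σ = -0.055363-0.031105i)
  m=0: -0.263503-0.000000i × +0.378754+0.000000i = -0.099803-0.000000i  (running Σ = -0.155166-0.031105i)
  m=1: -0.290446+0.017040i × +0.196221-0.095584i = -0.055363+0.031105i  (running Σ = -0.210529+0.000000i)
Total Σ_m = -0.210529+0.000000i. Multiply by 4.188790: -0.881860+0.000000i. P_1(cos γ) = -0.881860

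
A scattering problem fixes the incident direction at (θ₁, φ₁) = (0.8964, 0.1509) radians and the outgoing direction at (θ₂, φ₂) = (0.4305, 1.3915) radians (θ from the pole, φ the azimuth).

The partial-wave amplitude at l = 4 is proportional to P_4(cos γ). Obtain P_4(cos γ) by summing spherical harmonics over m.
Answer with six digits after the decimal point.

-0.425936

Summing Y*_{l m}(θ₁,φ₁)·Y_{l m}(θ₂,φ₂) over m ∈ [−4, 4]; prefactor 4π/(2·4+1) = 1.396263:
  m=-4: +0.135610+0.093495i × +0.010116+0.008822i = +0.000547+0.002142i  (running Σ = +0.000547+0.002142i)
  m=-3: +0.334930+0.162907i × -0.042355+0.070999i = -0.025752+0.016880i  (running Σ = -0.025205+0.019022i)
  m=-2: +0.336992+0.104909i × -0.260820-0.097755i = -0.077639-0.060305i  (running Σ = -0.102844-0.041283i)
  m=-1: -0.061739-0.009388i × +0.088979-0.490939i = -0.010102+0.029475i  (running Σ = -0.112946-0.011808i)
  m=0: -0.357159-0.000000i × +0.221642+0.000000i = -0.079161-0.000000i  (running Σ = -0.192108-0.011808i)
  m=1: +0.061739-0.009388i × -0.088979-0.490939i = -0.010102-0.029475i  (running Σ = -0.202210-0.041283i)
  m=2: +0.336992-0.104909i × -0.260820+0.097755i = -0.077639+0.060305i  (running Σ = -0.279849+0.019022i)
  m=3: -0.334930+0.162907i × +0.042355+0.070999i = -0.025752-0.016880i  (running Σ = -0.305601+0.002142i)
  m=4: +0.135610-0.093495i × +0.010116-0.008822i = +0.000547-0.002142i  (running Σ = -0.305054-0.000000i)
Accumulated sum -0.305054-0.000000i; after 4π/(2l+1) scaling, -0.425936-0.000000i ⇒ P_4 = -0.425936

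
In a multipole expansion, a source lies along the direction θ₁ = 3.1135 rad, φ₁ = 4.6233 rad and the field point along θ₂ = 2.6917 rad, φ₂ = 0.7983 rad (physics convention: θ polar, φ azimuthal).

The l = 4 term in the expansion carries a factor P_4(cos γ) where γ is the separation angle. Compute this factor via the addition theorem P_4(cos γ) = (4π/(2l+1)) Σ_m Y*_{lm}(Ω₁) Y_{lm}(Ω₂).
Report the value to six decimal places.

0.153380

Term-by-term m-sum for l=4 (normalisation 4π/9 = 1.396263):
  term(m=-4) = -0.00000 + 0.00000j   from Y*(Ω₁)=0.00000 - 0.00000j, Y(Ω₂)=-0.01581 + 0.00082j
  term(m=-3) = 0.00000 - 0.00000j   from Y*(Ω₁)=-0.00001 - 0.00003j, Y(Ω₂)=0.06803 + 0.06296j
  term(m=-2) = 0.00009 + 0.00046j   from Y*(Ω₁)=-0.00156 + 0.00028j, Y(Ω₂)=-0.00763 - 0.29573j
  term(m=-1) = -0.02040 - 0.01661j   from Y*(Ω₁)=0.00472 + 0.05285j, Y(Ω₂)=-0.34603 + 0.35507j
  term(m=+0) = 0.15046 + 0.00000j   from Y*(Ω₁)=0.84295 + 0.00000j, Y(Ω₂)=0.17849 + 0.00000j
  term(m=+1) = -0.02040 + 0.01661j   from Y*(Ω₁)=-0.00472 + 0.05285j, Y(Ω₂)=0.34603 + 0.35507j
  term(m=+2) = 0.00009 - 0.00046j   from Y*(Ω₁)=-0.00156 - 0.00028j, Y(Ω₂)=-0.00763 + 0.29573j
  term(m=+3) = 0.00000 + 0.00000j   from Y*(Ω₁)=0.00001 - 0.00003j, Y(Ω₂)=-0.06803 + 0.06296j
  term(m=+4) = -0.00000 - 0.00000j   from Y*(Ω₁)=0.00000 + 0.00000j, Y(Ω₂)=-0.01581 - 0.00082j
Accumulated sum 0.10985 + 0.00000j; after 4π/(2l+1) scaling, 0.15338 + 0.00000j ⇒ P_4 = 0.153380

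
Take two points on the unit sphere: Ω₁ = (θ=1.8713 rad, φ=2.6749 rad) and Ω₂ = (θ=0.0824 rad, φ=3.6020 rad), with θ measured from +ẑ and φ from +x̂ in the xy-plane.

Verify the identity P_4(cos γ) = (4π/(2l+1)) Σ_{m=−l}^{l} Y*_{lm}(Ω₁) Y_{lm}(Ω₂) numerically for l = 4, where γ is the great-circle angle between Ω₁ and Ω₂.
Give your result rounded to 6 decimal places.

Term-by-term m-sum for l=4 (normalisation 4π/9 = 1.396263):
  term(m=-4) = (-0.000006, 0.000004)   from Y*(Ω₁)=(-0.107447, -0.352365), Y(Ω₂)=(-0.000005, -0.000020)
  term(m=-3) = (0.000210, 0.000079)   from Y*(Ω₁)=(0.054855, -0.318193), Y(Ω₂)=(-0.000131, 0.000683)
  term(m=-2) = (0.000445, 0.001529)   from Y*(Ω₁)=(-0.070236, 0.094846), Y(Ω₂)=(0.008164, -0.010739)
  term(m=-1) = (0.029388, -0.039168)   from Y*(Ω₁)=(-0.285102, 0.143638), Y(Ω₂)=(-0.137413, 0.068151)
  term(m=+0) = (0.055382, 0.000000)   from Y*(Ω₁)=(0.067722, -0.000000), Y(Ω₂)=(0.817789, 0.000000)
  term(m=+1) = (0.029388, 0.039168)   from Y*(Ω₁)=(0.285102, 0.143638), Y(Ω₂)=(0.137413, 0.068151)
  term(m=+2) = (0.000445, -0.001529)   from Y*(Ω₁)=(-0.070236, -0.094846), Y(Ω₂)=(0.008164, 0.010739)
  term(m=+3) = (0.000210, -0.000079)   from Y*(Ω₁)=(-0.054855, -0.318193), Y(Ω₂)=(0.000131, 0.000683)
  term(m=+4) = (-0.000006, -0.000004)   from Y*(Ω₁)=(-0.107447, 0.352365), Y(Ω₂)=(-0.000005, 0.000020)
Total Σ_m = (0.115455, 0.000000). Multiply by 1.396263: (0.161206, 0.000000). P_4(cos γ) = 0.161206

0.161206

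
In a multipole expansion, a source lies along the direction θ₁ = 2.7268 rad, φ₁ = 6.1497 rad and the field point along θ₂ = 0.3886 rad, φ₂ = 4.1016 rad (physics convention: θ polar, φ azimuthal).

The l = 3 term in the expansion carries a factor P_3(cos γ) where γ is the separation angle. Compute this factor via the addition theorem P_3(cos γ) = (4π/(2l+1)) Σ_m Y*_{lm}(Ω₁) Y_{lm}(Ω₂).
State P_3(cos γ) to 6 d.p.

-0.552759

Summing Y*_{l m}(θ₁,φ₁)·Y_{l m}(θ₂,φ₂) over m ∈ [−3, 3]; prefactor 4π/(2·3+1) = 1.795196:
  m=-3: Y*=(0.025147, -0.010646)  Y=(0.021922, 0.005869)  product (0.000614, -0.000086)
  m=-2: Y*=(-0.146523, 0.040074)  Y=(-0.046458, -0.127582)  product (0.011920, 0.016832)
  m=-1: Y*=(0.411511, -0.055259)  Y=(-0.230500, 0.329241)  product (-0.076660, 0.148224)
  m=+0: Y*=(-0.405723, -0.000000)  Y=(0.442811, 0.000000)  product (-0.179659, -0.000000)
  m=+1: Y*=(-0.411511, -0.055259)  Y=(0.230500, 0.329241)  product (-0.076660, -0.148224)
  m=+2: Y*=(-0.146523, -0.040074)  Y=(-0.046458, 0.127582)  product (0.011920, -0.016832)
  m=+3: Y*=(-0.025147, -0.010646)  Y=(-0.021922, 0.005869)  product (0.000614, 0.000086)
Total Σ_m = (-0.307910, -0.000000). Multiply by 1.795196: (-0.552759, -0.000000). P_3(cos γ) = -0.552759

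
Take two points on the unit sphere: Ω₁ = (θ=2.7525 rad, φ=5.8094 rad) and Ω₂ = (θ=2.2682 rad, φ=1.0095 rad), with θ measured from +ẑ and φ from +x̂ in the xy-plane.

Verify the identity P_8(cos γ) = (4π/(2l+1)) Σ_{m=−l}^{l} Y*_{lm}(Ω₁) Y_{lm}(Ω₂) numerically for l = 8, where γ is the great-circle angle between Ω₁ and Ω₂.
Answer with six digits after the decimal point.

Summing Y*_{l m}(θ₁,φ₁)·Y_{l m}(θ₂,φ₂) over m ∈ [−8, 8]; prefactor 4π/(2·8+1) = 0.739198:
  m=-8: Y*=-0.00018 + 0.00013j  Y=-0.01352 - 0.05991j  product 0.00001 + 0.00001j
  m=-7: Y*=0.00212 - 0.00038j  Y=-0.14586 + 0.14525j  product -0.00026 + 0.00036j
  m=-6: Y*=-0.01269 - 0.00391j  Y=0.38591 + 0.08881j  product -0.00455 - 0.00264j
  m=-5: Y*=0.04165 + 0.04060j  Y=-0.14483 - 0.41588j  product 0.01085 - 0.02320j
  m=-4: Y*=-0.05890 - 0.17517j  Y=-0.09728 + 0.12168j  product 0.02704 + 0.00987j
  m=-3: Y*=-0.06125 + 0.40680j  Y=-0.27340 - 0.03105j  product 0.02938 - 0.10932j
  m=-2: Y*=0.32968 - 0.45866j  Y=0.13815 + 0.28732j  product 0.17733 + 0.03136j
  m=-1: Y*=-0.23065 + 0.11827j  Y=-0.07424 + 0.11808j  product 0.00316 - 0.03602j
  m=+0: Y*=-0.40793 + 0.00000j  Y=0.34189 + 0.00000j  product -0.13947 + 0.00000j
  m=+1: Y*=0.23065 + 0.11827j  Y=0.07424 + 0.11808j  product 0.00316 + 0.03602j
  m=+2: Y*=0.32968 + 0.45866j  Y=0.13815 - 0.28732j  product 0.17733 - 0.03136j
  m=+3: Y*=0.06125 + 0.40680j  Y=0.27340 - 0.03105j  product 0.02938 + 0.10932j
  m=+4: Y*=-0.05890 + 0.17517j  Y=-0.09728 - 0.12168j  product 0.02704 - 0.00987j
  m=+5: Y*=-0.04165 + 0.04060j  Y=0.14483 - 0.41588j  product 0.01085 + 0.02320j
  m=+6: Y*=-0.01269 + 0.00391j  Y=0.38591 - 0.08881j  product -0.00455 + 0.00264j
  m=+7: Y*=-0.00212 - 0.00038j  Y=0.14586 + 0.14525j  product -0.00026 - 0.00036j
  m=+8: Y*=-0.00018 - 0.00013j  Y=-0.01352 + 0.05991j  product 0.00001 - 0.00001j
Accumulated sum 0.34646 - 0.00000j; after 4π/(2l+1) scaling, 0.25611 - 0.00000j ⇒ P_8 = 0.256106

0.256106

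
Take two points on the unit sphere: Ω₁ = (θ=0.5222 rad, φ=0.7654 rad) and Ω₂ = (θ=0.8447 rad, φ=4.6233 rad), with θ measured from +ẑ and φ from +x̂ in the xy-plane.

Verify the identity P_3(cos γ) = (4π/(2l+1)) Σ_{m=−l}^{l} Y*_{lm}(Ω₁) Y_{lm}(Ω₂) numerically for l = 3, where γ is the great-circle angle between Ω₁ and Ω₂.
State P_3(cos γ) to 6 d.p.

Expand P_3 via completeness: Σ_{m} conj(Y_{3,m}) at Ω₁ times Y_{3,m} at Ω₂ —
  [-3]  conj(Y_{3,-3})(Ω₁) = -0.03435 + 0.03874j ; Y_{3,-3}(Ω₂) = 0.04607 - 0.16826j ; Δ = 0.00494 + 0.00756j
  [-2]  conj(Y_{3,-2})(Ω₁) = 0.00881 + 0.22020j ; Y_{3,-2}(Ω₂) = -0.37341 - 0.06725j ; Δ = 0.01152 - 0.08282j
  [-1]  conj(Y_{3,-1})(Ω₁) = 0.32037 + 0.30780j ; Y_{3,-1}(Ω₂) = -0.02589 + 0.28986j ; Δ = -0.09751 + 0.08489j
  [+0]  conj(Y_{3,0})(Ω₁) = 0.24454 + 0.00000j ; Y_{3,0}(Ω₂) = -0.19718 + 0.00000j ; Δ = -0.04822 + 0.00000j
  [+1]  conj(Y_{3,1})(Ω₁) = -0.32037 + 0.30780j ; Y_{3,1}(Ω₂) = 0.02589 + 0.28986j ; Δ = -0.09751 - 0.08489j
  [+2]  conj(Y_{3,2})(Ω₁) = 0.00881 - 0.22020j ; Y_{3,2}(Ω₂) = -0.37341 + 0.06725j ; Δ = 0.01152 + 0.08282j
  [+3]  conj(Y_{3,3})(Ω₁) = 0.03435 + 0.03874j ; Y_{3,3}(Ω₂) = -0.04607 - 0.16826j ; Δ = 0.00494 - 0.00756j
Accumulated sum -0.21034 + 0.00000j; after 4π/(2l+1) scaling, -0.37760 + 0.00000j ⇒ P_3 = -0.377599

-0.377599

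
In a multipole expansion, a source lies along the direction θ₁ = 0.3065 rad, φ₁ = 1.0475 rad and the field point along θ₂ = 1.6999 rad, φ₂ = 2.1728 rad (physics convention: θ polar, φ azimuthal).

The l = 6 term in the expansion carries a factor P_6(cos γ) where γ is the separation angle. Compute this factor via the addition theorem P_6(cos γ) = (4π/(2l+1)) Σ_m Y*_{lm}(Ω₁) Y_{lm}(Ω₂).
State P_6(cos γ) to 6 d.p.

Term-by-term m-sum for l=6 (normalisation 4π/13 = 0.966644):
  m=-6: Y*=+0.000364+0.000001i  Y=+0.409549-0.208258i  product +0.000149-0.000076i
  m=-5: Y*=+0.002000-0.003452i  Y=+0.027109-0.204846i  product -0.000653-0.000503i
  m=-4: Y*=-0.013276-0.023059i  Y=+0.209568+0.188901i  product +0.001574-0.007340i
  m=-3: Y*=-0.119386-0.000108i  Y=+0.224103-0.053707i  product -0.026761+0.006388i
  m=-2: Y*=-0.176660+0.305556i  Y=-0.081636+0.212496i  product -0.050508-0.062484i
  m=-1: Y*=+0.295891+0.512857i  Y=+0.134390+0.195595i  product -0.060547+0.126798i
  m=+0: Y*=+0.232933-0.000000i  Y=-0.212644+0.000000i  product -0.049532+0.000000i
  m=+1: Y*=-0.295891+0.512857i  Y=-0.134390+0.195595i  product -0.060547-0.126798i
  m=+2: Y*=-0.176660-0.305556i  Y=-0.081636-0.212496i  product -0.050508+0.062484i
  m=+3: Y*=+0.119386-0.000108i  Y=-0.224103-0.053707i  product -0.026761-0.006388i
  m=+4: Y*=-0.013276+0.023059i  Y=+0.209568-0.188901i  product +0.001574+0.007340i
  m=+5: Y*=-0.002000-0.003452i  Y=-0.027109-0.204846i  product -0.000653+0.000503i
  m=+6: Y*=+0.000364-0.000001i  Y=+0.409549+0.208258i  product +0.000149+0.000076i
Total Σ_m = -0.323024-0.000000i. Multiply by 0.966644: -0.312249-0.000000i. P_6(cos γ) = -0.312249

-0.312249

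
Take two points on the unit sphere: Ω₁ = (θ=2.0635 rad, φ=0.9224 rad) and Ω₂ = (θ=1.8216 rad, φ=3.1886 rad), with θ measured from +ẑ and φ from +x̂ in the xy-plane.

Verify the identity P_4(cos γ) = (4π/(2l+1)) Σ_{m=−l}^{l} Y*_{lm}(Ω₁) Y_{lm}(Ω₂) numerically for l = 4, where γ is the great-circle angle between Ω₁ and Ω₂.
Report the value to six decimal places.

-0.167767

Expand P_4 via completeness: Σ_{m} conj(Y_{4,m}) at Ω₁ times Y_{4,m} at Ω₂ —
  term(m=-4) = -0.097257-0.036605i   from Y*(Ω₁)=-0.227614-0.138928i, Y(Ω₂)=+0.382828-0.072843i
  term(m=-3) = +0.099491-0.056361i   from Y*(Ω₁)=+0.376874-0.148083i, Y(Ω₂)=+0.279585-0.039691i
  term(m=-2) = +0.004700-0.025829i   from Y*(Ω₁)=-0.039782+0.141536i, Y(Ω₂)=-0.177780+0.016763i
  term(m=-1) = -0.052919-0.063417i   from Y*(Ω₁)=+0.170720+0.225321i, Y(Ω₂)=-0.291853+0.013729i
  term(m=+0) = -0.028185-0.000000i   from Y*(Ω₁)=-0.207349-0.000000i, Y(Ω₂)=+0.135929+0.000000i
  term(m=+1) = -0.052919+0.063417i   from Y*(Ω₁)=-0.170720+0.225321i, Y(Ω₂)=+0.291853+0.013729i
  term(m=+2) = +0.004700+0.025829i   from Y*(Ω₁)=-0.039782-0.141536i, Y(Ω₂)=-0.177780-0.016763i
  term(m=+3) = +0.099491+0.056361i   from Y*(Ω₁)=-0.376874-0.148083i, Y(Ω₂)=-0.279585-0.039691i
  term(m=+4) = -0.097257+0.036605i   from Y*(Ω₁)=-0.227614+0.138928i, Y(Ω₂)=+0.382828+0.072843i
Accumulated sum -0.120154-0.000000i; after 4π/(2l+1) scaling, -0.167767-0.000000i ⇒ P_4 = -0.167767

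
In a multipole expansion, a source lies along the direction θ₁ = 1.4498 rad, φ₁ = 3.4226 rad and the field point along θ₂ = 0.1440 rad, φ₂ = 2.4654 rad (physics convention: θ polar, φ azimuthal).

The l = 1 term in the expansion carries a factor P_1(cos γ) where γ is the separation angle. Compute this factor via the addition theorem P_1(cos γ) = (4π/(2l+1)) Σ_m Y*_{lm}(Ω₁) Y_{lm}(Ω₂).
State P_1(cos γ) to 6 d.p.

Summing Y*_{l m}(θ₁,φ₁)·Y_{l m}(θ₂,φ₂) over m ∈ [−1, 1]; prefactor 4π/(2·1+1) = 4.188790:
  m=-1: Y*=-0.32952 - 0.09511j  Y=-0.03867 - 0.03103j  product 0.00979 + 0.01390j
  m=+0: Y*=0.05897 + 0.00000j  Y=0.48355 + 0.00000j  product 0.02852 + 0.00000j
  m=+1: Y*=0.32952 - 0.09511j  Y=0.03867 - 0.03103j  product 0.00979 - 0.01390j
Accumulated sum 0.04810 + 0.00000j; after 4π/(2l+1) scaling, 0.20148 + 0.00000j ⇒ P_1 = 0.201479

0.201479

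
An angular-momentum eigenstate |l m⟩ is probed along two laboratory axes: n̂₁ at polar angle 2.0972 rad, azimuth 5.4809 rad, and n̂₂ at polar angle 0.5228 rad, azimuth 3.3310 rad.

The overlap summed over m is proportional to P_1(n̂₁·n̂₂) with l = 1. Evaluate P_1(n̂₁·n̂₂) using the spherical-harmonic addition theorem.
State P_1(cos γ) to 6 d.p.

-0.671580

Term-by-term m-sum for l=1 (normalisation 4π/3 = 4.188790):
  m=-1: Y*=+0.207631-0.214764i  Y=-0.169423+0.032479i  product -0.028202+0.043130i
  m=+0: Y*=-0.245487-0.000000i  Y=+0.423337+0.000000i  product -0.103924-0.000000i
  m=+1: Y*=-0.207631-0.214764i  Y=+0.169423+0.032479i  product -0.028202-0.043130i
Σ over m = -0.160328+0.000000i; ×(4π/3) → -0.671580+0.000000i. Real part: -0.671580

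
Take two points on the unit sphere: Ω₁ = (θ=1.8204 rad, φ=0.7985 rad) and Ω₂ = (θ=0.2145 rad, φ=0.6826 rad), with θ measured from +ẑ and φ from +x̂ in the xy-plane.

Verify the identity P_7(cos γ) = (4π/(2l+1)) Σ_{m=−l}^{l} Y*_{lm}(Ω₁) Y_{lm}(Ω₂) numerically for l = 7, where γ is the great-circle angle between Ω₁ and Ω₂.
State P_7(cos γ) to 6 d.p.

0.078848

Expand P_7 via completeness: Σ_{m} conj(Y_{7,m}) at Ω₁ times Y_{7,m} at Ω₂ —
  m=-7: +0.308440-0.256483i × +0.000001+0.000010i = +0.000003+0.000003i  (running Σ = +0.000003+0.000003i)
  m=-6: -0.030047+0.381441i × -0.000098+0.000139i = -0.000050-0.000042i  (running Σ = -0.000047-0.000039i)
  m=-5: +0.042733+0.048734i × -0.001763+0.000491i = -0.000099-0.000065i  (running Σ = -0.000146-0.000104i)
  m=-4: -0.352221-0.018476i × -0.012698-0.005537i = +0.004370+0.002185i  (running Σ = +0.004224+0.002081i)
  m=-3: +0.036577-0.033809i × -0.034451-0.066661i = -0.003514-0.001274i  (running Σ = +0.000710+0.000808i)
  m=-2: +0.008387-0.319983i × +0.057014-0.273390i = -0.087002-0.020536i  (running Σ = -0.086292-0.019729i)
  m=-1: +0.064437+0.066148i × +0.485421-0.394633i = +0.057383+0.006681i  (running Σ = -0.028909-0.013048i)
  m=0: +0.308033-0.000000i × +0.493243+0.000000i = +0.151935+0.000000i  (running Σ = +0.123026-0.013048i)
  m=1: -0.064437+0.066148i × -0.485421-0.394633i = +0.057383-0.006681i  (running Σ = +0.180409-0.019729i)
  m=2: +0.008387+0.319983i × +0.057014+0.273390i = -0.087002+0.020536i  (running Σ = +0.093407+0.000808i)
  m=3: -0.036577-0.033809i × +0.034451-0.066661i = -0.003514+0.001274i  (running Σ = +0.089893+0.002081i)
  m=4: -0.352221+0.018476i × -0.012698+0.005537i = +0.004370-0.002185i  (running Σ = +0.094264-0.000104i)
  m=5: -0.042733+0.048734i × +0.001763+0.000491i = -0.000099+0.000065i  (running Σ = +0.094165-0.000039i)
  m=6: -0.030047-0.381441i × -0.000098-0.000139i = -0.000050+0.000042i  (running Σ = +0.094115+0.000003i)
  m=7: -0.308440-0.256483i × -0.000001+0.000010i = +0.000003-0.000003i  (running Σ = +0.094117+0.000000i)
Total Σ_m = +0.094117+0.000000i. Multiply by 0.837758: +0.078848+0.000000i. P_7(cos γ) = 0.078848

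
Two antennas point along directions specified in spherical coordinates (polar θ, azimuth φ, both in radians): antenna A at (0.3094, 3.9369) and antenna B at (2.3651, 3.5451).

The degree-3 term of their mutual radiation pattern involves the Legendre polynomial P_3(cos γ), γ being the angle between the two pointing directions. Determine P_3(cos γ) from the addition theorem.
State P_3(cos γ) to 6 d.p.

0.442978

Term-by-term m-sum for l=3 (normalisation 4π/7 = 1.795196):
  term(m=-3) = 0.00065 + 0.00156j   from Y*(Ω₁)=0.00857 - 0.00808j, Y(Ω₂)=-0.05062 + 0.13437j
  term(m=-2) = -0.02289 - 0.02281j   from Y*(Ω₁)=-0.00179 + 0.09023j, Y(Ω₂)=-0.24764 + 0.25858j
  term(m=-1) = 0.11251 + 0.04648j   from Y*(Ω₁)=-0.24362 - 0.24850j, Y(Ω₂)=-0.32171 + 0.13735j
  term(m=+0) = 0.06622 + 0.00000j   from Y*(Ω₁)=0.54614 + 0.00000j, Y(Ω₂)=0.12125 + 0.00000j
  term(m=+1) = 0.11251 - 0.04648j   from Y*(Ω₁)=0.24362 - 0.24850j, Y(Ω₂)=0.32171 + 0.13735j
  term(m=+2) = -0.02289 + 0.02281j   from Y*(Ω₁)=-0.00179 - 0.09023j, Y(Ω₂)=-0.24764 - 0.25858j
  term(m=+3) = 0.00065 - 0.00156j   from Y*(Ω₁)=-0.00857 - 0.00808j, Y(Ω₂)=0.05062 + 0.13437j
Total Σ_m = 0.24676 - 0.00000j. Multiply by 1.795196: 0.44298 - 0.00000j. P_3(cos γ) = 0.442978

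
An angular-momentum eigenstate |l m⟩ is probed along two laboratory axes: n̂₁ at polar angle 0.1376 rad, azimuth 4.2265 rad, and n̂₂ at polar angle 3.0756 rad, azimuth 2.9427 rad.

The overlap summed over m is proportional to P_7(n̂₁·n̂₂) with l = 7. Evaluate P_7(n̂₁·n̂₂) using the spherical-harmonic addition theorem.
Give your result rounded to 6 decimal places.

-0.639756

Summing Y*_{l m}(θ₁,φ₁)·Y_{l m}(θ₂,φ₂) over m ∈ [−7, 7]; prefactor 4π/(2·7+1) = 0.837758:
  m=-7: -0.00000 - 0.00000j × -0.00000 - 0.00000j = -0.00000 + 0.00000j  (running Σ = -0.00000 + 0.00000j)
  m=-6: 0.00001 + 0.00000j × -0.00000 - 0.00000j = -0.00000 - 0.00000j  (running Σ = -0.00000 - 0.00000j)
  m=-5: -0.00014 + 0.00016j × -0.00000 - 0.00000j = 0.00000 + 0.00000j  (running Σ = 0.00000 + 0.00000j)
  m=-4: -0.00091 - 0.00234j × -0.00010 - 0.00010j = -0.00000 + 0.00000j  (running Σ = -0.00000 + 0.00000j)
  m=-3: 0.02154 + 0.00245j × -0.00207 - 0.00141j = -0.00004 - 0.00004j  (running Σ = -0.00004 - 0.00004j)
  m=-2: -0.07355 + 0.10774j × -0.02957 - 0.01242j = 0.00351 - 0.00227j  (running Σ = 0.00347 - 0.00231j)
  m=-1: -0.22974 - 0.43501j × -0.25657 - 0.05171j = 0.03645 + 0.12349j  (running Σ = 0.03992 + 0.12118j)
  m=0: 0.82137 + 0.00000j × -1.02693 + 0.00000j = -0.84349 + 0.00000j  (running Σ = -0.80357 + 0.12118j)
  m=1: 0.22974 - 0.43501j × 0.25657 - 0.05171j = 0.03645 - 0.12349j  (running Σ = -0.76712 - 0.00231j)
  m=2: -0.07355 - 0.10774j × -0.02957 + 0.01242j = 0.00351 + 0.00227j  (running Σ = -0.76361 - 0.00004j)
  m=3: -0.02154 + 0.00245j × 0.00207 - 0.00141j = -0.00004 + 0.00004j  (running Σ = -0.76365 + 0.00000j)
  m=4: -0.00091 + 0.00234j × -0.00010 + 0.00010j = -0.00000 - 0.00000j  (running Σ = -0.76365 + 0.00000j)
  m=5: 0.00014 + 0.00016j × 0.00000 - 0.00000j = 0.00000 - 0.00000j  (running Σ = -0.76365 - 0.00000j)
  m=6: 0.00001 - 0.00000j × -0.00000 + 0.00000j = -0.00000 + 0.00000j  (running Σ = -0.76365 + 0.00000j)
  m=7: 0.00000 - 0.00000j × 0.00000 - 0.00000j = -0.00000 - 0.00000j  (running Σ = -0.76365 - 0.00000j)
Accumulated sum -0.76365 - 0.00000j; after 4π/(2l+1) scaling, -0.63976 - 0.00000j ⇒ P_7 = -0.639756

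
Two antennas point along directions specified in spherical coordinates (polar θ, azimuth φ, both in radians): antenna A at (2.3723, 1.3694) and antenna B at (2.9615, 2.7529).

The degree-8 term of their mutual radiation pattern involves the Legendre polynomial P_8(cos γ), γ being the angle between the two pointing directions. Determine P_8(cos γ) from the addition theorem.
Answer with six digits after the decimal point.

Summing Y*_{l m}(θ₁,φ₁)·Y_{l m}(θ₂,φ₂) over m ∈ [−8, 8]; prefactor 4π/(2·8+1) = 0.739198:
  m=-8: Y*=-0.00114 - 0.02824j  Y=-0.00000 + 0.00000j  product 0.00000 + 0.00000j
  m=-7: Y*=0.11523 + 0.01872j  Y=-0.00001 + 0.00000j  product -0.00000 + 0.00000j
  m=-6: Y*=-0.10194 + 0.26885j  Y=-0.00012 + 0.00012j  product -0.00002 - 0.00004j
  m=-5: Y*=-0.38134 - 0.24111j  Y=-0.00062 + 0.00158j  product 0.00062 - 0.00045j
  m=-4: Y*=0.26858 - 0.27965j  Y=0.00020 + 0.01279j  product 0.00363 + 0.00338j
  m=-3: Y*=-0.00367 - 0.00531j  Y=0.02795 + 0.06524j  product 0.00024 - 0.00039j
  m=-2: Y*=0.34463 - 0.14685j  Y=0.19652 + 0.19339j  product 0.09613 + 0.03779j
  m=-1: Y*=0.03575 + 0.17509j  Y=0.60624 + 0.24827j  product -0.02180 + 0.11502j
  m=+0: Y*=0.32588 + 0.00000j  Y=0.57624 + 0.00000j  product 0.18778 + 0.00000j
  m=+1: Y*=-0.03575 + 0.17509j  Y=-0.60624 + 0.24827j  product -0.02180 - 0.11502j
  m=+2: Y*=0.34463 + 0.14685j  Y=0.19652 - 0.19339j  product 0.09613 - 0.03779j
  m=+3: Y*=0.00367 - 0.00531j  Y=-0.02795 + 0.06524j  product 0.00024 + 0.00039j
  m=+4: Y*=0.26858 + 0.27965j  Y=0.00020 - 0.01279j  product 0.00363 - 0.00338j
  m=+5: Y*=0.38134 - 0.24111j  Y=0.00062 + 0.00158j  product 0.00062 + 0.00045j
  m=+6: Y*=-0.10194 - 0.26885j  Y=-0.00012 - 0.00012j  product -0.00002 + 0.00004j
  m=+7: Y*=-0.11523 + 0.01872j  Y=0.00001 + 0.00000j  product -0.00000 - 0.00000j
  m=+8: Y*=-0.00114 + 0.02824j  Y=-0.00000 - 0.00000j  product 0.00000 - 0.00000j
Σ over m = 0.34538 - 0.00000j; ×(4π/17) → 0.25530 - 0.00000j. Real part: 0.255304

0.255304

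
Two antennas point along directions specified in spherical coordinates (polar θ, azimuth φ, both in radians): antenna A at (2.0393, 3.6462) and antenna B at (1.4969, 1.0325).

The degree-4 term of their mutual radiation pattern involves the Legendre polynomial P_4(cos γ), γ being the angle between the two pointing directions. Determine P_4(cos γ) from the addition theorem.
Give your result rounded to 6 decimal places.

Addition theorem: P_4(cos γ) = (4π/9) Σ_m Y*_{lm}(Ω₁) Y_{lm}(Ω₂), m = −4…4:
  m=-4: Y*=-0.12140 + 0.25283j  Y=-0.24076 + 0.36556j  product -0.06320 - 0.10525j
  m=-3: Y*=0.02286 + 0.40082j  Y=-0.09157 - 0.00404j  product -0.00047 - 0.03679j
  m=-2: Y*=0.06060 + 0.09632j  Y=0.15179 + 0.28172j  product -0.01794 + 0.03169j
  m=-1: Y*=-0.26240 - 0.14493j  Y=-0.05289 + 0.08858j  product 0.02672 - 0.01558j
  m=+0: Y*=-0.17580 + 0.00000j  Y=0.30017 + 0.00000j  product -0.05277 + 0.00000j
  m=+1: Y*=0.26240 - 0.14493j  Y=0.05289 + 0.08858j  product 0.02672 + 0.01558j
  m=+2: Y*=0.06060 - 0.09632j  Y=0.15179 - 0.28172j  product -0.01794 - 0.03169j
  m=+3: Y*=-0.02286 + 0.40082j  Y=0.09157 - 0.00404j  product -0.00047 + 0.03679j
  m=+4: Y*=-0.12140 - 0.25283j  Y=-0.24076 - 0.36556j  product -0.06320 + 0.10525j
Σ over m = -0.16256 + 0.00000j; ×(4π/9) → -0.22697 + 0.00000j. Real part: -0.226973

-0.226973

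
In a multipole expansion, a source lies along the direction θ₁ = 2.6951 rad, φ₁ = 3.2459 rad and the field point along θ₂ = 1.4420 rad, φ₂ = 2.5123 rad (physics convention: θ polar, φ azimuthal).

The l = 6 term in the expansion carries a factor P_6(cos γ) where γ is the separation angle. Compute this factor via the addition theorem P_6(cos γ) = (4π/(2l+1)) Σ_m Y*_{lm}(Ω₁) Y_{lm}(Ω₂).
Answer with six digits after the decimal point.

-0.076064

Addition theorem: P_6(cos γ) = (4π/13) Σ_m Y*_{lm}(Ω₁) Y_{lm}(Ω₂), m = −6…6:
  m=-6: Y*=0.00254 + 0.00183j  Y=-0.37021 - 0.27230j  product -0.00044 - 0.00137j
  m=-5: Y*=0.01965 + 0.01129j  Y=0.20618 + 0.00100j  product 0.00404 + 0.00235j
  m=-4: Y*=0.09014 + 0.03995j  Y=0.22918 - 0.16515j  product 0.02726 - 0.00573j
  m=-3: Y*=0.26774 + 0.08663j  Y=-0.07171 + 0.21854j  product -0.03813 + 0.05230j
  m=-2: Y*=0.48702 + 0.10310j  Y=0.07006 + 0.21705j  product 0.01174 + 0.11293j
  m=-1: Y*=0.38856 + 0.04068j  Y=-0.19150 - 0.13942j  product -0.06874 - 0.06196j
  m=+0: Y*=-0.23397 + 0.00000j  Y=-0.21312 + 0.00000j  product 0.04986 + 0.00000j
  m=+1: Y*=-0.38856 + 0.04068j  Y=0.19150 - 0.13942j  product -0.06874 + 0.06196j
  m=+2: Y*=0.48702 - 0.10310j  Y=0.07006 - 0.21705j  product 0.01174 - 0.11293j
  m=+3: Y*=-0.26774 + 0.08663j  Y=0.07171 + 0.21854j  product -0.03813 - 0.05230j
  m=+4: Y*=0.09014 - 0.03995j  Y=0.22918 + 0.16515j  product 0.02726 + 0.00573j
  m=+5: Y*=-0.01965 + 0.01129j  Y=-0.20618 + 0.00100j  product 0.00404 - 0.00235j
  m=+6: Y*=0.00254 - 0.00183j  Y=-0.37021 + 0.27230j  product -0.00044 + 0.00137j
Total Σ_m = -0.07869 + 0.00000j. Multiply by 0.966644: -0.07606 + 0.00000j. P_6(cos γ) = -0.076064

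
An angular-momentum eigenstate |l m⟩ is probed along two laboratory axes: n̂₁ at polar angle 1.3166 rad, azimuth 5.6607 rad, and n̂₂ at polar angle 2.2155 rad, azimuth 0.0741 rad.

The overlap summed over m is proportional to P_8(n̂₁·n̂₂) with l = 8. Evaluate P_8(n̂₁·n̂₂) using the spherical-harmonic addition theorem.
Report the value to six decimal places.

-0.209333

Addition theorem: P_8(cos γ) = (4π/17) Σ_m Y*_{lm}(Ω₁) Y_{lm}(Ω₂), m = −8…8:
  m=-8: Y*=+0.104909+0.382792i  Y=+0.071204-0.047964i  product +0.025830+0.022224i
  m=-7: Y*=-0.143375+0.386774i  Y=-0.224240+0.128004i  product -0.017358-0.105083i
  m=-6: Y*=+0.013202-0.008903i  Y=+0.391379-0.186458i  product +0.003507-0.005946i
  m=-5: Y*=+0.356129+0.010390i  Y=-0.359192+0.139524i  product -0.129368+0.045957i
  m=-4: Y*=+0.090685+0.069176i  Y=+0.011634-0.003553i  product +0.001301+0.000483i
  m=-3: Y*=-0.088012-0.287922i  Y=+0.340689-0.077008i  product -0.052157-0.091314i
  m=-2: Y*=+0.053302-0.157761i  Y=-0.203303+0.030352i  product -0.006048+0.033691i
  m=-1: Y*=-0.220705+0.158393i  Y=-0.264539+0.019638i  product +0.055275-0.046235i
  m=+0: Y*=-0.180829-0.000000i  Y=+0.249692+0.000000i  product -0.045152-0.000000i
  m=+1: Y*=+0.220705+0.158393i  Y=+0.264539+0.019638i  product +0.055275+0.046235i
  m=+2: Y*=+0.053302+0.157761i  Y=-0.203303-0.030352i  product -0.006048-0.033691i
  m=+3: Y*=+0.088012-0.287922i  Y=-0.340689-0.077008i  product -0.052157+0.091314i
  m=+4: Y*=+0.090685-0.069176i  Y=+0.011634+0.003553i  product +0.001301-0.000483i
  m=+5: Y*=-0.356129+0.010390i  Y=+0.359192+0.139524i  product -0.129368-0.045957i
  m=+6: Y*=+0.013202+0.008903i  Y=+0.391379+0.186458i  product +0.003507+0.005946i
  m=+7: Y*=+0.143375+0.386774i  Y=+0.224240+0.128004i  product -0.017358+0.105083i
  m=+8: Y*=+0.104909-0.382792i  Y=+0.071204+0.047964i  product +0.025830-0.022224i
Σ over m = -0.283190-0.000000i; ×(4π/17) → -0.209333-0.000000i. Real part: -0.209333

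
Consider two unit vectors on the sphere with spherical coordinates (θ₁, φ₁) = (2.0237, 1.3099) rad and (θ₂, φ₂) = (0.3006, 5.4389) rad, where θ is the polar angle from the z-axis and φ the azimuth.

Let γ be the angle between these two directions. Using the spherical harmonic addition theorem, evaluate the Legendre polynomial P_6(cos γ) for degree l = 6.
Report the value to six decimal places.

Term-by-term m-sum for l=6 (normalisation 4π/13 = 0.966644):
  term(m=-6) = +0.000078+0.000029i   from Y*(Ω₁)=-0.001383+0.255327i, Y(Ω₂)=+0.000113-0.000305i
  term(m=-5) = +0.000349+0.001526i   from Y*(Ω₁)=-0.415257-0.113280i, Y(Ω₂)=-0.001715-0.003208i
  term(m=-4) = -0.004417+0.004622i   from Y*(Ω₁)=+0.129810-0.222973i, Y(Ω₂)=-0.024094-0.005783i
  term(m=-3) = +0.020708+0.003755i   from Y*(Ω₁)=-0.130609-0.131318i, Y(Ω₂)=-0.093221+0.064979i
  term(m=-2) = +0.044033+0.102991i   from Y*(Ω₁)=+0.282322-0.162320i, Y(Ω₂)=-0.040414+0.341564i
  term(m=-1) = +0.024693-0.037413i   from Y*(Ω₁)=-0.019469-0.072922i, Y(Ω₂)=+0.394524+0.443957i
  term(m=+0) = +0.084133+0.000000i   from Y*(Ω₁)=+0.329145-0.000000i, Y(Ω₂)=+0.255610+0.000000i
  term(m=+1) = +0.024693+0.037413i   from Y*(Ω₁)=+0.019469-0.072922i, Y(Ω₂)=-0.394524+0.443957i
  term(m=+2) = +0.044033-0.102991i   from Y*(Ω₁)=+0.282322+0.162320i, Y(Ω₂)=-0.040414-0.341564i
  term(m=+3) = +0.020708-0.003755i   from Y*(Ω₁)=+0.130609-0.131318i, Y(Ω₂)=+0.093221+0.064979i
  term(m=+4) = -0.004417-0.004622i   from Y*(Ω₁)=+0.129810+0.222973i, Y(Ω₂)=-0.024094+0.005783i
  term(m=+5) = +0.000349-0.001526i   from Y*(Ω₁)=+0.415257-0.113280i, Y(Ω₂)=+0.001715-0.003208i
  term(m=+6) = +0.000078-0.000029i   from Y*(Ω₁)=-0.001383-0.255327i, Y(Ω₂)=+0.000113+0.000305i
Σ over m = +0.255020+0.000000i; ×(4π/13) → +0.246514+0.000000i. Real part: 0.246514

0.246514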